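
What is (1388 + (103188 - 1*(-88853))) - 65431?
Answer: 127998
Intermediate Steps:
(1388 + (103188 - 1*(-88853))) - 65431 = (1388 + (103188 + 88853)) - 65431 = (1388 + 192041) - 65431 = 193429 - 65431 = 127998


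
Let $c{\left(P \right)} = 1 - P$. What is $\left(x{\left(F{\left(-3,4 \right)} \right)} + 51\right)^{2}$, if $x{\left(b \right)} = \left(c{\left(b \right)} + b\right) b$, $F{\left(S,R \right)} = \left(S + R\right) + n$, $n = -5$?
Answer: $2209$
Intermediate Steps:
$F{\left(S,R \right)} = -5 + R + S$ ($F{\left(S,R \right)} = \left(S + R\right) - 5 = \left(R + S\right) - 5 = -5 + R + S$)
$x{\left(b \right)} = b$ ($x{\left(b \right)} = \left(\left(1 - b\right) + b\right) b = 1 b = b$)
$\left(x{\left(F{\left(-3,4 \right)} \right)} + 51\right)^{2} = \left(\left(-5 + 4 - 3\right) + 51\right)^{2} = \left(-4 + 51\right)^{2} = 47^{2} = 2209$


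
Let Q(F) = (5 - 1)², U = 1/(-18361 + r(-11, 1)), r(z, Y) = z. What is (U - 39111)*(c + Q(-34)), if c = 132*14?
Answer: -334843038538/4593 ≈ -7.2903e+7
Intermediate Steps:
U = -1/18372 (U = 1/(-18361 - 11) = 1/(-18372) = -1/18372 ≈ -5.4431e-5)
c = 1848
Q(F) = 16 (Q(F) = 4² = 16)
(U - 39111)*(c + Q(-34)) = (-1/18372 - 39111)*(1848 + 16) = -718547293/18372*1864 = -334843038538/4593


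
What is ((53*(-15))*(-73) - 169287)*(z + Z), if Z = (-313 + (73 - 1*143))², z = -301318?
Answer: 17202785508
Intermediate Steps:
Z = 146689 (Z = (-313 + (73 - 143))² = (-313 - 70)² = (-383)² = 146689)
((53*(-15))*(-73) - 169287)*(z + Z) = ((53*(-15))*(-73) - 169287)*(-301318 + 146689) = (-795*(-73) - 169287)*(-154629) = (58035 - 169287)*(-154629) = -111252*(-154629) = 17202785508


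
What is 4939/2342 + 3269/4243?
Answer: 28612175/9937106 ≈ 2.8793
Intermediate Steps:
4939/2342 + 3269/4243 = 28612175/9937106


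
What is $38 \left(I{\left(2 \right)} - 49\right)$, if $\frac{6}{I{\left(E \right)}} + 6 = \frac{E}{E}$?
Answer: $- \frac{9538}{5} \approx -1907.6$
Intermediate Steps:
$I{\left(E \right)} = - \frac{6}{5}$ ($I{\left(E \right)} = \frac{6}{-6 + \frac{E}{E}} = \frac{6}{-6 + 1} = \frac{6}{-5} = 6 \left(- \frac{1}{5}\right) = - \frac{6}{5}$)
$38 \left(I{\left(2 \right)} - 49\right) = 38 \left(- \frac{6}{5} - 49\right) = 38 \left(- \frac{251}{5}\right) = - \frac{9538}{5}$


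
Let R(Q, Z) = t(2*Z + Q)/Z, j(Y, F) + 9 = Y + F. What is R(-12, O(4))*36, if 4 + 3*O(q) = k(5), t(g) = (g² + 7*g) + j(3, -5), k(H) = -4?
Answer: -4539/2 ≈ -2269.5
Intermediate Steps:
j(Y, F) = -9 + F + Y (j(Y, F) = -9 + (Y + F) = -9 + (F + Y) = -9 + F + Y)
t(g) = -11 + g² + 7*g (t(g) = (g² + 7*g) + (-9 - 5 + 3) = (g² + 7*g) - 11 = -11 + g² + 7*g)
O(q) = -8/3 (O(q) = -4/3 + (⅓)*(-4) = -4/3 - 4/3 = -8/3)
R(Q, Z) = (-11 + (Q + 2*Z)² + 7*Q + 14*Z)/Z (R(Q, Z) = (-11 + (2*Z + Q)² + 7*(2*Z + Q))/Z = (-11 + (Q + 2*Z)² + 7*(Q + 2*Z))/Z = (-11 + (Q + 2*Z)² + (7*Q + 14*Z))/Z = (-11 + (Q + 2*Z)² + 7*Q + 14*Z)/Z)
R(-12, O(4))*36 = ((-11 + (-12 + 2*(-8/3))² + 7*(-12) + 14*(-8/3))/(-8/3))*36 = -3*(-11 + (-12 - 16/3)² - 84 - 112/3)/8*36 = -3*(-11 + (-52/3)² - 84 - 112/3)/8*36 = -3*(-11 + 2704/9 - 84 - 112/3)/8*36 = -3/8*1513/9*36 = -1513/24*36 = -4539/2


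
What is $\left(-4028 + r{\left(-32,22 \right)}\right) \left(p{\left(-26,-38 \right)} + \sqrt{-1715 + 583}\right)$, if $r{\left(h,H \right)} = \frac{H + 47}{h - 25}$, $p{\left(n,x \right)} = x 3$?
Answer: $459330 - \frac{153110 i \sqrt{283}}{19} \approx 4.5933 \cdot 10^{5} - 1.3556 \cdot 10^{5} i$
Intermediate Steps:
$p{\left(n,x \right)} = 3 x$
$r{\left(h,H \right)} = \frac{47 + H}{-25 + h}$
$\left(-4028 + r{\left(-32,22 \right)}\right) \left(p{\left(-26,-38 \right)} + \sqrt{-1715 + 583}\right) = \left(-4028 + \frac{47 + 22}{-25 - 32}\right) \left(3 \left(-38\right) + \sqrt{-1715 + 583}\right) = \left(-4028 + \frac{1}{-57} \cdot 69\right) \left(-114 + \sqrt{-1132}\right) = \left(-4028 - \frac{23}{19}\right) \left(-114 + 2 i \sqrt{283}\right) = - \frac{76555 \left(-114 + 2 i \sqrt{283}\right)}{19} = 459330 - \frac{153110 i \sqrt{283}}{19}$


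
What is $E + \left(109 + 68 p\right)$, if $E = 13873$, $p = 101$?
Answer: $20850$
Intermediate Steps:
$E + \left(109 + 68 p\right) = 13873 + \left(109 + 68 \cdot 101\right) = 13873 + \left(109 + 6868\right) = 13873 + 6977 = 20850$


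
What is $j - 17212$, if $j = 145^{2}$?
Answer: $3813$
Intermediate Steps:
$j = 21025$
$j - 17212 = 21025 - 17212 = 3813$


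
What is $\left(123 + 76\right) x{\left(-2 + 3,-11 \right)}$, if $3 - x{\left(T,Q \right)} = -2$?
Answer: $995$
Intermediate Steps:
$x{\left(T,Q \right)} = 5$ ($x{\left(T,Q \right)} = 3 - -2 = 3 + 2 = 5$)
$\left(123 + 76\right) x{\left(-2 + 3,-11 \right)} = \left(123 + 76\right) 5 = 199 \cdot 5 = 995$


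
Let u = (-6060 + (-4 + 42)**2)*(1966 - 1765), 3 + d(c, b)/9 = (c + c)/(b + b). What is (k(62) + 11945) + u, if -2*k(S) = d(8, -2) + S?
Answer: -1831741/2 ≈ -9.1587e+5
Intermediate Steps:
d(c, b) = -27 + 9*c/b (d(c, b) = -27 + 9*((c + c)/(b + b)) = -27 + 9*((2*c)/((2*b))) = -27 + 9*((2*c)*(1/(2*b))) = -27 + 9*(c/b) = -27 + 9*c/b)
k(S) = 63/2 - S/2 (k(S) = -((-27 + 9*8/(-2)) + S)/2 = -((-27 + 9*8*(-1/2)) + S)/2 = -((-27 - 36) + S)/2 = -(-63 + S)/2 = 63/2 - S/2)
u = -927816 (u = (-6060 + 38**2)*201 = (-6060 + 1444)*201 = -4616*201 = -927816)
(k(62) + 11945) + u = ((63/2 - 1/2*62) + 11945) - 927816 = ((63/2 - 31) + 11945) - 927816 = (1/2 + 11945) - 927816 = 23891/2 - 927816 = -1831741/2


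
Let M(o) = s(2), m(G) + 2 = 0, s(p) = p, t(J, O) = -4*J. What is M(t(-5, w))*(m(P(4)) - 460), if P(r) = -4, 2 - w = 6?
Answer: -924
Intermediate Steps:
w = -4 (w = 2 - 1*6 = 2 - 6 = -4)
m(G) = -2 (m(G) = -2 + 0 = -2)
M(o) = 2
M(t(-5, w))*(m(P(4)) - 460) = 2*(-2 - 460) = 2*(-462) = -924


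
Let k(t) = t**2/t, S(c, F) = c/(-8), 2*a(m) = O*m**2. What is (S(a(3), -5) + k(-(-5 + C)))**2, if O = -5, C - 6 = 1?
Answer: 169/256 ≈ 0.66016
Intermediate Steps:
C = 7 (C = 6 + 1 = 7)
a(m) = -5*m**2/2 (a(m) = (-5*m**2)/2 = -5*m**2/2)
S(c, F) = -c/8 (S(c, F) = c*(-1/8) = -c/8)
k(t) = t
(S(a(3), -5) + k(-(-5 + C)))**2 = (-(-5)*3**2/16 - (-5 + 7))**2 = (-(-5)*9/16 - 1*2)**2 = (-1/8*(-45/2) - 2)**2 = (45/16 - 2)**2 = (13/16)**2 = 169/256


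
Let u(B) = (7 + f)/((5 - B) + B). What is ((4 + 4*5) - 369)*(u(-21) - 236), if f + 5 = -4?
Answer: 81558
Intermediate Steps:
f = -9 (f = -5 - 4 = -9)
u(B) = -2/5 (u(B) = (7 - 9)/((5 - B) + B) = -2/5)
((4 + 4*5) - 369)*(u(-21) - 236) = ((4 + 4*5) - 369)*(-2/5 - 236) = ((4 + 20) - 369)*(-1182/5) = (24 - 369)*(-1182/5) = -345*(-1182/5) = 81558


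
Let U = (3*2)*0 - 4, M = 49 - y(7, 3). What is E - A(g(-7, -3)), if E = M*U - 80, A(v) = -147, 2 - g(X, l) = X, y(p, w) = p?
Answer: -101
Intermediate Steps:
g(X, l) = 2 - X
M = 42 (M = 49 - 1*7 = 49 - 7 = 42)
U = -4 (U = 6*0 - 4 = 0 - 4 = -4)
E = -248 (E = 42*(-4) - 80 = -168 - 80 = -248)
E - A(g(-7, -3)) = -248 - 1*(-147) = -248 + 147 = -101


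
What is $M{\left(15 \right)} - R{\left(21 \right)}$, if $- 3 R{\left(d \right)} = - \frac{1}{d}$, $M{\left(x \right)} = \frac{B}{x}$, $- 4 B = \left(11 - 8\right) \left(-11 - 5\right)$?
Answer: $\frac{247}{315} \approx 0.78413$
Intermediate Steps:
$B = 12$ ($B = - \frac{\left(11 - 8\right) \left(-11 - 5\right)}{4} = - \frac{3 \left(-16\right)}{4} = \left(- \frac{1}{4}\right) \left(-48\right) = 12$)
$M{\left(x \right)} = \frac{12}{x}$
$R{\left(d \right)} = \frac{1}{3 d}$ ($R{\left(d \right)} = - \frac{\left(-1\right) \frac{1}{d}}{3} = \frac{1}{3 d}$)
$M{\left(15 \right)} - R{\left(21 \right)} = \frac{12}{15} - \frac{1}{3 \cdot 21} = 12 \cdot \frac{1}{15} - \frac{1}{3} \cdot \frac{1}{21} = \frac{4}{5} - \frac{1}{63} = \frac{247}{315}$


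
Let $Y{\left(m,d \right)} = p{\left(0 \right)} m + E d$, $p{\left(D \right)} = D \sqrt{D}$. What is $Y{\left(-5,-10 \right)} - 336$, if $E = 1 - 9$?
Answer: $-256$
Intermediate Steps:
$E = -8$ ($E = 1 - 9 = -8$)
$p{\left(D \right)} = D^{\frac{3}{2}}$
$Y{\left(m,d \right)} = - 8 d$ ($Y{\left(m,d \right)} = 0^{\frac{3}{2}} m - 8 d = 0 m - 8 d = 0 - 8 d = - 8 d$)
$Y{\left(-5,-10 \right)} - 336 = \left(-8\right) \left(-10\right) - 336 = 80 - 336 = -256$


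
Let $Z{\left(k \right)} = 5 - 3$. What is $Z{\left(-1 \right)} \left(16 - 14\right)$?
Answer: $4$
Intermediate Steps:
$Z{\left(k \right)} = 2$ ($Z{\left(k \right)} = 5 - 3 = 2$)
$Z{\left(-1 \right)} \left(16 - 14\right) = 2 \left(16 - 14\right) = 2 \cdot 2 = 4$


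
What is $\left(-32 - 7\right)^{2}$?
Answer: $1521$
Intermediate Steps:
$\left(-32 - 7\right)^{2} = \left(-39\right)^{2} = 1521$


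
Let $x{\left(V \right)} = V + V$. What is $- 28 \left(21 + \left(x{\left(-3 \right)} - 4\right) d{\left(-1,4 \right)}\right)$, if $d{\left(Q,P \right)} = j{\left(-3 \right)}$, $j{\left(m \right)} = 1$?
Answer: $-308$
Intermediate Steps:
$d{\left(Q,P \right)} = 1$
$x{\left(V \right)} = 2 V$
$- 28 \left(21 + \left(x{\left(-3 \right)} - 4\right) d{\left(-1,4 \right)}\right) = - 28 \left(21 + \left(2 \left(-3\right) - 4\right) 1\right) = - 28 \left(21 + \left(-6 - 4\right) 1\right) = - 28 \left(21 - 10\right) = \left(-28\right) 11 = -308$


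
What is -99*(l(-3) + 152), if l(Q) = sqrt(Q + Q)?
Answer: -15048 - 99*I*sqrt(6) ≈ -15048.0 - 242.5*I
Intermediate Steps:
l(Q) = sqrt(2)*sqrt(Q) (l(Q) = sqrt(2*Q) = sqrt(2)*sqrt(Q))
-99*(l(-3) + 152) = -99*(sqrt(2)*sqrt(-3) + 152) = -99*(sqrt(2)*(I*sqrt(3)) + 152) = -99*(I*sqrt(6) + 152) = -99*(152 + I*sqrt(6)) = -15048 - 99*I*sqrt(6)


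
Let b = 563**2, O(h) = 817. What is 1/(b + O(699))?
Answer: 1/317786 ≈ 3.1468e-6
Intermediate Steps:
b = 316969
1/(b + O(699)) = 1/(316969 + 817) = 1/317786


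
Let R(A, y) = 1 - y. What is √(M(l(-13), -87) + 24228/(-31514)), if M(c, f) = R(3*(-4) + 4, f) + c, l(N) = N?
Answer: √18430348377/15757 ≈ 8.6158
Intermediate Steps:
M(c, f) = 1 + c - f (M(c, f) = (1 - f) + c = 1 + c - f)
√(M(l(-13), -87) + 24228/(-31514)) = √((1 - 13 - 1*(-87)) + 24228/(-31514)) = √((1 - 13 + 87) + 24228*(-1/31514)) = √(75 - 12114/15757) = √(1169661/15757) = √18430348377/15757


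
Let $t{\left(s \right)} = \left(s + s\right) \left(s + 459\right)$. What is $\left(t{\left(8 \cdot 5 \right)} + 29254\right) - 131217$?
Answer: $-62043$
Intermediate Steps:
$t{\left(s \right)} = 2 s \left(459 + s\right)$
$\left(t{\left(8 \cdot 5 \right)} + 29254\right) - 131217 = \left(2 \cdot 8 \cdot 5 \left(459 + 8 \cdot 5\right) + 29254\right) - 131217 = \left(2 \cdot 40 \left(459 + 40\right) + 29254\right) - 131217 = \left(2 \cdot 40 \cdot 499 + 29254\right) - 131217 = \left(39920 + 29254\right) - 131217 = 69174 - 131217 = -62043$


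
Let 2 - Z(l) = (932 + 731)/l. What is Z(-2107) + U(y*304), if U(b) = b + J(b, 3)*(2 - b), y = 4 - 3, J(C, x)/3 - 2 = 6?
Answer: -14625131/2107 ≈ -6941.2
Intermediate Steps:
J(C, x) = 24 (J(C, x) = 6 + 3*6 = 6 + 18 = 24)
y = 1
Z(l) = 2 - 1663/l (Z(l) = 2 - (932 + 731)/l = 2 - 1663/l)
U(b) = 48 - 23*b (U(b) = b + 24*(2 - b) = b + (48 - 24*b) = 48 - 23*b)
Z(-2107) + U(y*304) = (2 - 1663/(-2107)) + (48 - 23*304) = (2 - 1663*(-1/2107)) + (48 - 23*304) = (2 + 1663/2107) + (48 - 6992) = 5877/2107 - 6944 = -14625131/2107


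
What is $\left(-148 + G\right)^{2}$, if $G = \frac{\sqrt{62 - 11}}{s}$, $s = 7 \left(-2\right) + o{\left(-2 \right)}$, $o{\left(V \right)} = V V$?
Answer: $\frac{\left(1480 + \sqrt{51}\right)^{2}}{100} \approx 22116.0$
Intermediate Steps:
$o{\left(V \right)} = V^{2}$
$s = -10$ ($s = 7 \left(-2\right) + \left(-2\right)^{2} = -14 + 4 = -10$)
$G = - \frac{\sqrt{51}}{10}$ ($G = \frac{\sqrt{62 - 11}}{-10} = \sqrt{51} \left(- \frac{1}{10}\right) = - \frac{\sqrt{51}}{10} \approx -0.71414$)
$\left(-148 + G\right)^{2} = \left(-148 - \frac{\sqrt{51}}{10}\right)^{2}$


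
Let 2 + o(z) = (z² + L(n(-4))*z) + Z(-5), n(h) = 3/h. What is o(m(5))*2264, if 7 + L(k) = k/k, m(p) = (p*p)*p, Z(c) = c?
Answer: 33661152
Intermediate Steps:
m(p) = p³ (m(p) = p²*p = p³)
L(k) = -6 (L(k) = -7 + k/k = -7 + 1 = -6)
o(z) = -7 + z² - 6*z (o(z) = -2 + ((z² - 6*z) - 5) = -2 + (-5 + z² - 6*z) = -7 + z² - 6*z)
o(m(5))*2264 = (-7 + (5³)² - 6*5³)*2264 = (-7 + 125² - 6*125)*2264 = (-7 + 15625 - 750)*2264 = 14868*2264 = 33661152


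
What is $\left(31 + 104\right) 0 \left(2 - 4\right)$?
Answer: $0$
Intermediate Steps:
$\left(31 + 104\right) 0 \left(2 - 4\right) = 135 \cdot 0 \left(-2\right) = 135 \cdot 0 = 0$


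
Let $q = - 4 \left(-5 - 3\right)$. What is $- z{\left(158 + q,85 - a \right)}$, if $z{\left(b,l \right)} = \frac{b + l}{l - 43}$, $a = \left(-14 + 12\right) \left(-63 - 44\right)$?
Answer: $\frac{61}{172} \approx 0.35465$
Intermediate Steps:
$q = 32$ ($q = \left(-4\right) \left(-8\right) = 32$)
$a = 214$ ($a = \left(-2\right) \left(-107\right) = 214$)
$z{\left(b,l \right)} = \frac{b + l}{-43 + l}$
$- z{\left(158 + q,85 - a \right)} = - \frac{\left(158 + 32\right) + \left(85 - 214\right)}{-43 + \left(85 - 214\right)} = - \frac{190 + \left(85 - 214\right)}{-43 + \left(85 - 214\right)} = - \frac{190 - 129}{-43 - 129} = - \frac{61}{-172} = - \frac{\left(-1\right) 61}{172} = \left(-1\right) \left(- \frac{61}{172}\right) = \frac{61}{172}$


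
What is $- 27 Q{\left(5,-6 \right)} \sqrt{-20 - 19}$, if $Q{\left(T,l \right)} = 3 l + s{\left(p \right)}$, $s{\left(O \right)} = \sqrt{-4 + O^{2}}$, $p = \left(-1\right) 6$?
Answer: $i \sqrt{39} \left(486 - 108 \sqrt{2}\right) \approx 2081.2 i$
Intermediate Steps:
$p = -6$
$Q{\left(T,l \right)} = 3 l + 4 \sqrt{2}$ ($Q{\left(T,l \right)} = 3 l + \sqrt{-4 + \left(-6\right)^{2}} = 3 l + \sqrt{-4 + 36} = 3 l + \sqrt{32} = 3 l + 4 \sqrt{2}$)
$- 27 Q{\left(5,-6 \right)} \sqrt{-20 - 19} = - 27 \left(3 \left(-6\right) + 4 \sqrt{2}\right) \sqrt{-20 - 19} = - 27 \left(-18 + 4 \sqrt{2}\right) \sqrt{-39} = \left(486 - 108 \sqrt{2}\right) i \sqrt{39} = i \sqrt{39} \left(486 - 108 \sqrt{2}\right)$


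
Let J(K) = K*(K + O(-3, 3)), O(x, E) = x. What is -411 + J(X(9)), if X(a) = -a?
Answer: -303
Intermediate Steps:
J(K) = K*(-3 + K) (J(K) = K*(K - 3) = K*(-3 + K))
-411 + J(X(9)) = -411 + (-1*9)*(-3 - 1*9) = -411 - 9*(-3 - 9) = -411 - 9*(-12) = -411 + 108 = -303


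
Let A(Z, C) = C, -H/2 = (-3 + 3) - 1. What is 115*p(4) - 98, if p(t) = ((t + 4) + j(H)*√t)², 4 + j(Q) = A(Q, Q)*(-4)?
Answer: 29342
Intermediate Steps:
H = 2 (H = -2*((-3 + 3) - 1) = -2*(0 - 1) = -2*(-1) = 2)
j(Q) = -4 - 4*Q (j(Q) = -4 + Q*(-4) = -4 - 4*Q)
p(t) = (4 + t - 12*√t)² (p(t) = ((t + 4) + (-4 - 4*2)*√t)² = ((4 + t) + (-4 - 8)*√t)² = ((4 + t) - 12*√t)² = (4 + t - 12*√t)²)
115*p(4) - 98 = 115*(4 + 4 - 12*√4)² - 98 = 115*(4 + 4 - 12*2)² - 98 = 115*(4 + 4 - 24)² - 98 = 115*(-16)² - 98 = 115*256 - 98 = 29440 - 98 = 29342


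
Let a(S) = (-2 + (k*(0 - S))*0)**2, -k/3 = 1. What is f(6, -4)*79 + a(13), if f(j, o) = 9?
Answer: 715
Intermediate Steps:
k = -3 (k = -3*1 = -3)
a(S) = 4 (a(S) = (-2 - 3*(0 - S)*0)**2 = (-2 - (-3)*S*0)**2 = (-2 + (3*S)*0)**2 = (-2 + 0)**2 = (-2)**2 = 4)
f(6, -4)*79 + a(13) = 9*79 + 4 = 711 + 4 = 715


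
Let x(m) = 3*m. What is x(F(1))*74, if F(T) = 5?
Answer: 1110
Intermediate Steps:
x(F(1))*74 = (3*5)*74 = 15*74 = 1110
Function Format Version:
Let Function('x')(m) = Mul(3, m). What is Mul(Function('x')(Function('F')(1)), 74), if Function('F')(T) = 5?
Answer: 1110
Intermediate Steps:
Mul(Function('x')(Function('F')(1)), 74) = Mul(Mul(3, 5), 74) = Mul(15, 74) = 1110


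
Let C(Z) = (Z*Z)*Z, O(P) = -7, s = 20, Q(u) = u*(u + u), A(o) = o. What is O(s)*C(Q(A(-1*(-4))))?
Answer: -229376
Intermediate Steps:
Q(u) = 2*u² (Q(u) = u*(2*u) = 2*u²)
C(Z) = Z³ (C(Z) = Z²*Z = Z³)
O(s)*C(Q(A(-1*(-4)))) = -7*(2*(-1*(-4))²)³ = -7*(2*4²)³ = -7*(2*16)³ = -7*32³ = -7*32768 = -229376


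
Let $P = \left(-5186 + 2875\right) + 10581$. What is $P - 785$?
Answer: $7485$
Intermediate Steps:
$P = 8270$ ($P = -2311 + 10581 = 8270$)
$P - 785 = 8270 - 785 = 7485$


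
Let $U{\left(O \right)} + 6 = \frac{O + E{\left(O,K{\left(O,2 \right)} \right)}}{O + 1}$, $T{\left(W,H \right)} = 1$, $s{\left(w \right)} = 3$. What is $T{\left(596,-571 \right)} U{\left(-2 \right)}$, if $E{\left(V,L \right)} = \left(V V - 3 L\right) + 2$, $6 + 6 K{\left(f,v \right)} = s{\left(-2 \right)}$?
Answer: $- \frac{23}{2} \approx -11.5$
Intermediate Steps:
$K{\left(f,v \right)} = - \frac{1}{2}$ ($K{\left(f,v \right)} = -1 + \frac{1}{6} \cdot 3 = -1 + \frac{1}{2} = - \frac{1}{2}$)
$E{\left(V,L \right)} = 2 + V^{2} - 3 L$ ($E{\left(V,L \right)} = \left(V^{2} - 3 L\right) + 2 = 2 + V^{2} - 3 L$)
$U{\left(O \right)} = -6 + \frac{\frac{7}{2} + O + O^{2}}{1 + O}$ ($U{\left(O \right)} = -6 + \frac{O + \left(2 + O^{2} - - \frac{3}{2}\right)}{O + 1} = -6 + \frac{O + \left(2 + O^{2} + \frac{3}{2}\right)}{1 + O} = -6 + \frac{O + \left(\frac{7}{2} + O^{2}\right)}{1 + O} = -6 + \frac{\frac{7}{2} + O + O^{2}}{1 + O}$)
$T{\left(596,-571 \right)} U{\left(-2 \right)} = 1 \frac{- \frac{5}{2} + \left(-2\right)^{2} - -10}{1 - 2} = 1 \frac{- \frac{5}{2} + 4 + 10}{-1} = 1 \left(\left(-1\right) \frac{23}{2}\right) = 1 \left(- \frac{23}{2}\right) = - \frac{23}{2}$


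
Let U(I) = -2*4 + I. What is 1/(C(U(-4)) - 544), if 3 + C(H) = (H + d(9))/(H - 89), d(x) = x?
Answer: -101/55244 ≈ -0.0018283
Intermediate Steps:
U(I) = -8 + I
C(H) = -3 + (9 + H)/(-89 + H) (C(H) = -3 + (H + 9)/(H - 89) = -3 + (9 + H)/(-89 + H))
1/(C(U(-4)) - 544) = 1/(2*(138 - (-8 - 4))/(-89 + (-8 - 4)) - 544) = 1/(2*(138 - 1*(-12))/(-89 - 12) - 544) = 1/(2*(138 + 12)/(-101) - 544) = 1/(2*(-1/101)*150 - 544) = 1/(-300/101 - 544) = 1/(-55244/101) = -101/55244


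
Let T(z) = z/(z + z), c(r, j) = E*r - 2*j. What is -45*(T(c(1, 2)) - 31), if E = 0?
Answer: 2745/2 ≈ 1372.5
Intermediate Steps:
c(r, j) = -2*j (c(r, j) = 0*r - 2*j = 0 - 2*j = -2*j)
T(z) = ½ (T(z) = z/((2*z)) = z*(1/(2*z)) = ½)
-45*(T(c(1, 2)) - 31) = -45*(½ - 31) = -45*(-61/2) = 2745/2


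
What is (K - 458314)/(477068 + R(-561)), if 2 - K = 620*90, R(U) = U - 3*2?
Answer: -514112/476501 ≈ -1.0789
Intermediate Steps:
R(U) = -6 + U (R(U) = U - 6 = -6 + U)
K = -55798 (K = 2 - 620*90 = 2 - 1*55800 = 2 - 55800 = -55798)
(K - 458314)/(477068 + R(-561)) = (-55798 - 458314)/(477068 + (-6 - 561)) = -514112/(477068 - 567) = -514112/476501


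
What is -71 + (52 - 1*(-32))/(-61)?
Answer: -4415/61 ≈ -72.377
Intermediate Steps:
-71 + (52 - 1*(-32))/(-61) = -71 + (52 + 32)*(-1/61) = -71 + 84*(-1/61) = -71 - 84/61 = -4415/61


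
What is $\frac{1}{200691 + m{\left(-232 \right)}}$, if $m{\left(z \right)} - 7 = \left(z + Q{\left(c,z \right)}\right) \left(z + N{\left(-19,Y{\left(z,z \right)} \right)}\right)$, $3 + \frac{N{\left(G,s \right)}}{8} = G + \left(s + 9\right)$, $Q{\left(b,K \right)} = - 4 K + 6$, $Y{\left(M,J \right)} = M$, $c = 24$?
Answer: $- \frac{1}{1338086} \approx -7.4734 \cdot 10^{-7}$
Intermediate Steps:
$Q{\left(b,K \right)} = 6 - 4 K$
$N{\left(G,s \right)} = 48 + 8 G + 8 s$ ($N{\left(G,s \right)} = -24 + 8 \left(G + \left(s + 9\right)\right) = -24 + 8 \left(G + \left(9 + s\right)\right) = -24 + 8 \left(9 + G + s\right) = -24 + \left(72 + 8 G + 8 s\right) = 48 + 8 G + 8 s$)
$m{\left(z \right)} = 7 + \left(-104 + 9 z\right) \left(6 - 3 z\right)$ ($m{\left(z \right)} = 7 + \left(z - \left(-6 + 4 z\right)\right) \left(z + \left(48 + 8 \left(-19\right) + 8 z\right)\right) = 7 + \left(6 - 3 z\right) \left(z + \left(48 - 152 + 8 z\right)\right) = 7 + \left(6 - 3 z\right) \left(z + \left(-104 + 8 z\right)\right) = 7 + \left(6 - 3 z\right) \left(-104 + 9 z\right) = 7 + \left(-104 + 9 z\right) \left(6 - 3 z\right)$)
$\frac{1}{200691 + m{\left(-232 \right)}} = \frac{1}{200691 - \left(85529 + 1453248\right)} = \frac{1}{200691 - 1538777} = \frac{1}{-1338086} = - \frac{1}{1338086}$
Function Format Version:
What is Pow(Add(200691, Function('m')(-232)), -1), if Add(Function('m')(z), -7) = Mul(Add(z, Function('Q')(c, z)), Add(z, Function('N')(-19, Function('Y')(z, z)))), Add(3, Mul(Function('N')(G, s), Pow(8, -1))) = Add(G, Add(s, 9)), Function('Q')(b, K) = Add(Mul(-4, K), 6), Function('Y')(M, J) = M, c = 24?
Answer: Rational(-1, 1338086) ≈ -7.4734e-7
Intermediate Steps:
Function('Q')(b, K) = Add(6, Mul(-4, K))
Function('N')(G, s) = Add(48, Mul(8, G), Mul(8, s)) (Function('N')(G, s) = Add(-24, Mul(8, Add(G, Add(s, 9)))) = Add(-24, Mul(8, Add(G, Add(9, s)))) = Add(-24, Mul(8, Add(9, G, s))) = Add(-24, Add(72, Mul(8, G), Mul(8, s))) = Add(48, Mul(8, G), Mul(8, s)))
Function('m')(z) = Add(7, Mul(Add(-104, Mul(9, z)), Add(6, Mul(-3, z)))) (Function('m')(z) = Add(7, Mul(Add(z, Add(6, Mul(-4, z))), Add(z, Add(48, Mul(8, -19), Mul(8, z))))) = Add(7, Mul(Add(6, Mul(-3, z)), Add(z, Add(48, -152, Mul(8, z))))) = Add(7, Mul(Add(6, Mul(-3, z)), Add(z, Add(-104, Mul(8, z))))) = Add(7, Mul(Add(6, Mul(-3, z)), Add(-104, Mul(9, z)))) = Add(7, Mul(Add(-104, Mul(9, z)), Add(6, Mul(-3, z)))))
Pow(Add(200691, Function('m')(-232)), -1) = Pow(Add(200691, Add(-617, Mul(-27, Pow(-232, 2)), Mul(366, -232))), -1) = Pow(Add(200691, Add(-617, Mul(-27, 53824), -84912)), -1) = Pow(Add(200691, Add(-617, -1453248, -84912)), -1) = Pow(Add(200691, -1538777), -1) = Pow(-1338086, -1) = Rational(-1, 1338086)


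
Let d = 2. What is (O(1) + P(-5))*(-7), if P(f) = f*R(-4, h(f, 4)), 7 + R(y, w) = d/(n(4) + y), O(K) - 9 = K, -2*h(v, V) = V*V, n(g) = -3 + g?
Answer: -1015/3 ≈ -338.33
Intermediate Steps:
h(v, V) = -V**2/2 (h(v, V) = -V*V/2 = -V**2/2)
O(K) = 9 + K
R(y, w) = -7 + 2/(1 + y) (R(y, w) = -7 + 2/((-3 + 4) + y) = -7 + 2/(1 + y))
P(f) = -23*f/3 (P(f) = f*((-5 - 7*(-4))/(1 - 4)) = f*((-5 + 28)/(-3)) = f*(-1/3*23) = f*(-23/3) = -23*f/3)
(O(1) + P(-5))*(-7) = ((9 + 1) - 23/3*(-5))*(-7) = (10 + 115/3)*(-7) = (145/3)*(-7) = -1015/3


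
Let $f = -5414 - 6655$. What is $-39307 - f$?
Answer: $-27238$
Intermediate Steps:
$f = -12069$ ($f = -5414 - 6655 = -12069$)
$-39307 - f = -39307 - -12069 = -39307 + 12069 = -27238$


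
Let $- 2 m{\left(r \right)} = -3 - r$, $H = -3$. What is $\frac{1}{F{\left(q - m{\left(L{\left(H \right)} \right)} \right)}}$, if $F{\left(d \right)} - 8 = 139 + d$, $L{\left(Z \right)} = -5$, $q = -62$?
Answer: $\frac{1}{86} \approx 0.011628$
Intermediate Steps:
$m{\left(r \right)} = \frac{3}{2} + \frac{r}{2}$ ($m{\left(r \right)} = - \frac{-3 - r}{2} = \frac{3}{2} + \frac{r}{2}$)
$F{\left(d \right)} = 147 + d$ ($F{\left(d \right)} = 8 + \left(139 + d\right) = 147 + d$)
$\frac{1}{F{\left(q - m{\left(L{\left(H \right)} \right)} \right)}} = \frac{1}{147 - \left(\frac{127}{2} - \frac{5}{2}\right)} = \frac{1}{147 - 61} = \frac{1}{86}$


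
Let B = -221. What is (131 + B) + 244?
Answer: 154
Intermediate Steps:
(131 + B) + 244 = (131 - 221) + 244 = -90 + 244 = 154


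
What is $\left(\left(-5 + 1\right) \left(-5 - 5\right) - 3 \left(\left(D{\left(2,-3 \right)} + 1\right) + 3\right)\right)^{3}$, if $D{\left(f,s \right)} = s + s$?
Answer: $97336$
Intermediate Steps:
$D{\left(f,s \right)} = 2 s$
$\left(\left(-5 + 1\right) \left(-5 - 5\right) - 3 \left(\left(D{\left(2,-3 \right)} + 1\right) + 3\right)\right)^{3} = \left(\left(-5 + 1\right) \left(-5 - 5\right) - 3 \left(\left(2 \left(-3\right) + 1\right) + 3\right)\right)^{3} = \left(\left(-4\right) \left(-10\right) - 3 \left(\left(-6 + 1\right) + 3\right)\right)^{3} = \left(40 - 3 \left(-5 + 3\right)\right)^{3} = \left(40 - -6\right)^{3} = \left(40 + 6\right)^{3} = 46^{3} = 97336$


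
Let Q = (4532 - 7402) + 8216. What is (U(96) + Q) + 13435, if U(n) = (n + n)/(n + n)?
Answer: 18782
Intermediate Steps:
U(n) = 1 (U(n) = (2*n)/((2*n)) = (2*n)*(1/(2*n)) = 1)
Q = 5346 (Q = -2870 + 8216 = 5346)
(U(96) + Q) + 13435 = (1 + 5346) + 13435 = 5347 + 13435 = 18782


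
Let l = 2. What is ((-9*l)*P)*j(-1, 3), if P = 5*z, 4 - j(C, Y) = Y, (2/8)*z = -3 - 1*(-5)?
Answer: -720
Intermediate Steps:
z = 8 (z = 4*(-3 - 1*(-5)) = 4*(-3 + 5) = 4*2 = 8)
j(C, Y) = 4 - Y
P = 40 (P = 5*8 = 40)
((-9*l)*P)*j(-1, 3) = (-9*2*40)*(4 - 1*3) = (-18*40)*(4 - 3) = -720*1 = -720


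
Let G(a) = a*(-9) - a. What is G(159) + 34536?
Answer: 32946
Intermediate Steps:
G(a) = -10*a (G(a) = -9*a - a = -10*a)
G(159) + 34536 = -10*159 + 34536 = -1590 + 34536 = 32946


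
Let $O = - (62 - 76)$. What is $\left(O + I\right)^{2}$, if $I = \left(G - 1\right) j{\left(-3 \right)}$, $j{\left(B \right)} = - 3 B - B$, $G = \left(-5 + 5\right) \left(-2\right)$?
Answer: $4$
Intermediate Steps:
$G = 0$ ($G = 0 \left(-2\right) = 0$)
$j{\left(B \right)} = - 4 B$
$I = -12$ ($I = \left(0 - 1\right) \left(\left(-4\right) \left(-3\right)\right) = \left(-1\right) 12 = -12$)
$O = 14$ ($O = - (62 - 76) = \left(-1\right) \left(-14\right) = 14$)
$\left(O + I\right)^{2} = \left(14 - 12\right)^{2} = 2^{2} = 4$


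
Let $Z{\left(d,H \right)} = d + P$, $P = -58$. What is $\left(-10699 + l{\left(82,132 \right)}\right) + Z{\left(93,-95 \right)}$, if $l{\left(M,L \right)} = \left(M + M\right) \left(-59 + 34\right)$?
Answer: $-14764$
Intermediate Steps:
$l{\left(M,L \right)} = - 50 M$ ($l{\left(M,L \right)} = 2 M \left(-25\right) = - 50 M$)
$Z{\left(d,H \right)} = -58 + d$ ($Z{\left(d,H \right)} = d - 58 = -58 + d$)
$\left(-10699 + l{\left(82,132 \right)}\right) + Z{\left(93,-95 \right)} = \left(-10699 - 4100\right) + \left(-58 + 93\right) = \left(-10699 - 4100\right) + 35 = -14799 + 35 = -14764$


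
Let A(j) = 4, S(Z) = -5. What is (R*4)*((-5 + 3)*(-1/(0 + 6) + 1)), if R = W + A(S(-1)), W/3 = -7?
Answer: 340/3 ≈ 113.33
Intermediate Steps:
W = -21 (W = 3*(-7) = -21)
R = -17 (R = -21 + 4 = -17)
(R*4)*((-5 + 3)*(-1/(0 + 6) + 1)) = (-17*4)*((-5 + 3)*(-1/(0 + 6) + 1)) = -(-136)*(-1/6 + 1) = -(-136)*(-1*⅙ + 1) = -(-136)*(-⅙ + 1) = -(-136)*5/6 = -68*(-5/3) = 340/3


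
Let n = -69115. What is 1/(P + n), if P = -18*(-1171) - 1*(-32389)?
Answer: -1/15648 ≈ -6.3906e-5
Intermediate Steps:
P = 53467 (P = 21078 + 32389 = 53467)
1/(P + n) = 1/(53467 - 69115) = 1/(-15648) = -1/15648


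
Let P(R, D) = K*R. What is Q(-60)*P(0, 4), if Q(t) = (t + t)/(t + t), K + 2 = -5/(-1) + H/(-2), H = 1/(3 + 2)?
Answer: 0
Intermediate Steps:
H = ⅕ (H = 1/5 = ⅕ ≈ 0.20000)
K = 29/10 (K = -2 + (-5/(-1) + (⅕)/(-2)) = -2 + (-5*(-1) + (⅕)*(-½)) = -2 + (5 - ⅒) = -2 + 49/10 = 29/10 ≈ 2.9000)
P(R, D) = 29*R/10
Q(t) = 1 (Q(t) = (2*t)/((2*t)) = (2*t)*(1/(2*t)) = 1)
Q(-60)*P(0, 4) = 1*((29/10)*0) = 1*0 = 0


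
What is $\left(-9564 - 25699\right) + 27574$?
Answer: $-7689$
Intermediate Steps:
$\left(-9564 - 25699\right) + 27574 = -35263 + 27574 = -7689$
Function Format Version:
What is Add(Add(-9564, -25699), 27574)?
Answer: -7689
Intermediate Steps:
Add(Add(-9564, -25699), 27574) = Add(-35263, 27574) = -7689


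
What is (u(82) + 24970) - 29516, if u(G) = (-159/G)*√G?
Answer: -4546 - 159*√82/82 ≈ -4563.6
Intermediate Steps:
u(G) = -159/√G
(u(82) + 24970) - 29516 = (-159*√82/82 + 24970) - 29516 = (24970 - 159*√82/82) - 29516 = -4546 - 159*√82/82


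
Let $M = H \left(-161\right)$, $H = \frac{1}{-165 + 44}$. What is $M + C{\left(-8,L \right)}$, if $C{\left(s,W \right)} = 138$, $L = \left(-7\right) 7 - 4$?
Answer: $\frac{16859}{121} \approx 139.33$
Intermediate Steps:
$H = - \frac{1}{121}$ ($H = \frac{1}{-121} = - \frac{1}{121} \approx -0.0082645$)
$L = -53$ ($L = -49 - 4 = -53$)
$M = \frac{161}{121}$ ($M = \left(- \frac{1}{121}\right) \left(-161\right) = \frac{161}{121} \approx 1.3306$)
$M + C{\left(-8,L \right)} = \frac{161}{121} + 138 = \frac{16859}{121}$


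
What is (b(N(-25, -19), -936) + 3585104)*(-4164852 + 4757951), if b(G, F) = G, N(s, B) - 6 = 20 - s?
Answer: 2126351845345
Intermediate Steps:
N(s, B) = 26 - s (N(s, B) = 6 + (20 - s) = 26 - s)
(b(N(-25, -19), -936) + 3585104)*(-4164852 + 4757951) = ((26 - 1*(-25)) + 3585104)*(-4164852 + 4757951) = ((26 + 25) + 3585104)*593099 = (51 + 3585104)*593099 = 3585155*593099 = 2126351845345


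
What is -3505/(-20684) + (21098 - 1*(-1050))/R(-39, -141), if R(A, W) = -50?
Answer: -228966991/517100 ≈ -442.79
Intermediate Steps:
-3505/(-20684) + (21098 - 1*(-1050))/R(-39, -141) = -3505/(-20684) + (21098 - 1*(-1050))/(-50) = -3505*(-1/20684) + (21098 + 1050)*(-1/50) = 3505/20684 + 22148*(-1/50) = 3505/20684 - 11074/25 = -228966991/517100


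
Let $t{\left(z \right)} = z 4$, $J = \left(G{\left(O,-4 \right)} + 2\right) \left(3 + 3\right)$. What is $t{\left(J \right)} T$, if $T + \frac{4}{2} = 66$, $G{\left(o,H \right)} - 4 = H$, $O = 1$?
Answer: $3072$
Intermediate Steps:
$G{\left(o,H \right)} = 4 + H$
$J = 12$ ($J = \left(\left(4 - 4\right) + 2\right) \left(3 + 3\right) = \left(0 + 2\right) 6 = 2 \cdot 6 = 12$)
$t{\left(z \right)} = 4 z$
$T = 64$ ($T = -2 + 66 = 64$)
$t{\left(J \right)} T = 4 \cdot 12 \cdot 64 = 48 \cdot 64 = 3072$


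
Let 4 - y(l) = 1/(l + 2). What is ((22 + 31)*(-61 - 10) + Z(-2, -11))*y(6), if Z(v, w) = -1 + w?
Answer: -117025/8 ≈ -14628.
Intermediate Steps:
y(l) = 4 - 1/(2 + l) (y(l) = 4 - 1/(l + 2) = 4 - 1/(2 + l))
((22 + 31)*(-61 - 10) + Z(-2, -11))*y(6) = ((22 + 31)*(-61 - 10) + (-1 - 11))*((7 + 4*6)/(2 + 6)) = (53*(-71) - 12)*((7 + 24)/8) = (-3763 - 12)*((⅛)*31) = -3775*31/8 = -117025/8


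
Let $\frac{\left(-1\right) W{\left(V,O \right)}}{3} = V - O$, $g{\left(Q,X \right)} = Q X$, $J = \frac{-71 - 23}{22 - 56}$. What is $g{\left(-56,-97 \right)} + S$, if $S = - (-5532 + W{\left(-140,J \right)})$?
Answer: $\frac{179107}{17} \approx 10536.0$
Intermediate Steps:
$J = \frac{47}{17}$ ($J = - \frac{94}{-34} = \left(-94\right) \left(- \frac{1}{34}\right) = \frac{47}{17} \approx 2.7647$)
$W{\left(V,O \right)} = - 3 V + 3 O$ ($W{\left(V,O \right)} = - 3 \left(V - O\right) = - 3 V + 3 O$)
$S = \frac{86763}{17}$ ($S = - (-5532 + \left(\left(-3\right) \left(-140\right) + 3 \cdot \frac{47}{17}\right)) = - (-5532 + \left(420 + \frac{141}{17}\right)) = - (-5532 + \frac{7281}{17}) = \left(-1\right) \left(- \frac{86763}{17}\right) = \frac{86763}{17} \approx 5103.7$)
$g{\left(-56,-97 \right)} + S = \left(-56\right) \left(-97\right) + \frac{86763}{17} = 5432 + \frac{86763}{17} = \frac{179107}{17}$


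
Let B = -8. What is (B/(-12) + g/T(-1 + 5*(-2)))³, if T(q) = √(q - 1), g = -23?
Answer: (4 + 23*I*√3)³/216 ≈ -87.87 - 283.84*I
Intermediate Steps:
T(q) = √(-1 + q)
(B/(-12) + g/T(-1 + 5*(-2)))³ = (-8/(-12) - 23/√(-1 + (-1 + 5*(-2))))³ = (-8*(-1/12) - 23/√(-1 + (-1 - 10)))³ = (⅔ - 23/√(-1 - 11))³ = (⅔ - 23*(-I*√3/6))³ = (⅔ - (-23)*I*√3/6)³ = (⅔ + 23*I*√3/6)³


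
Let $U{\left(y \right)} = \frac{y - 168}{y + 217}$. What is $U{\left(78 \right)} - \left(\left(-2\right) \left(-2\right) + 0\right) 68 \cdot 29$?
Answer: $- \frac{465410}{59} \approx -7888.3$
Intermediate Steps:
$U{\left(y \right)} = \frac{-168 + y}{217 + y}$
$U{\left(78 \right)} - \left(\left(-2\right) \left(-2\right) + 0\right) 68 \cdot 29 = \frac{-168 + 78}{217 + 78} - \left(\left(-2\right) \left(-2\right) + 0\right) 68 \cdot 29 = \frac{1}{295} \left(-90\right) - \left(4 + 0\right) 68 \cdot 29 = \frac{1}{295} \left(-90\right) - 4 \cdot 68 \cdot 29 = - \frac{18}{59} - 272 \cdot 29 = - \frac{18}{59} - 7888 = - \frac{465410}{59}$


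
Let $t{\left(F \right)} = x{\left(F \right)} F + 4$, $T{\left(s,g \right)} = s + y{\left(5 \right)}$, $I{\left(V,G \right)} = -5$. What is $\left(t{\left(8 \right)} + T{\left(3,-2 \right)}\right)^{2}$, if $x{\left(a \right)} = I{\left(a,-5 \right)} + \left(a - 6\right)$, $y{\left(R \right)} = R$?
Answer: $144$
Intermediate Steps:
$x{\left(a \right)} = -11 + a$ ($x{\left(a \right)} = -5 + \left(a - 6\right) = -5 + \left(-6 + a\right) = -11 + a$)
$T{\left(s,g \right)} = 5 + s$ ($T{\left(s,g \right)} = s + 5 = 5 + s$)
$t{\left(F \right)} = 4 + F \left(-11 + F\right)$ ($t{\left(F \right)} = \left(-11 + F\right) F + 4 = F \left(-11 + F\right) + 4 = 4 + F \left(-11 + F\right)$)
$\left(t{\left(8 \right)} + T{\left(3,-2 \right)}\right)^{2} = \left(\left(4 + 8 \left(-11 + 8\right)\right) + \left(5 + 3\right)\right)^{2} = \left(\left(4 + 8 \left(-3\right)\right) + 8\right)^{2} = \left(\left(4 - 24\right) + 8\right)^{2} = \left(-20 + 8\right)^{2} = \left(-12\right)^{2} = 144$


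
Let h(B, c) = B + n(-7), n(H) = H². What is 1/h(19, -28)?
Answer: 1/68 ≈ 0.014706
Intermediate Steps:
h(B, c) = 49 + B (h(B, c) = B + (-7)² = B + 49 = 49 + B)
1/h(19, -28) = 1/(49 + 19) = 1/68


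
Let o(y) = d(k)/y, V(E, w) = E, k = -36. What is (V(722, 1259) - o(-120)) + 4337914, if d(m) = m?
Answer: 43386357/10 ≈ 4.3386e+6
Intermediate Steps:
o(y) = -36/y
(V(722, 1259) - o(-120)) + 4337914 = (722 - (-36)/(-120)) + 4337914 = (722 - (-36)*(-1)/120) + 4337914 = (722 - 1*3/10) + 4337914 = (722 - 3/10) + 4337914 = 7217/10 + 4337914 = 43386357/10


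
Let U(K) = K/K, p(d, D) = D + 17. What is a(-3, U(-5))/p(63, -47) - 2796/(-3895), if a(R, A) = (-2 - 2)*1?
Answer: 9946/11685 ≈ 0.85118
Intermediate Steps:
p(d, D) = 17 + D
U(K) = 1
a(R, A) = -4 (a(R, A) = -4*1 = -4)
a(-3, U(-5))/p(63, -47) - 2796/(-3895) = -4/(17 - 47) - 2796/(-3895) = -4/(-30) - 2796*(-1/3895) = -4*(-1/30) + 2796/3895 = 2/15 + 2796/3895 = 9946/11685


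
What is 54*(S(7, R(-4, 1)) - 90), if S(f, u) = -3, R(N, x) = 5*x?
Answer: -5022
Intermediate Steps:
54*(S(7, R(-4, 1)) - 90) = 54*(-3 - 90) = 54*(-93) = -5022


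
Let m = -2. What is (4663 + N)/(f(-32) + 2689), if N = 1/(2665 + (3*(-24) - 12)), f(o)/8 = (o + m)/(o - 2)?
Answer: 12035204/6960957 ≈ 1.7290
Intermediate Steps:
f(o) = 8 (f(o) = 8*((o - 2)/(o - 2)) = 8*((-2 + o)/(-2 + o)) = 8*1 = 8)
N = 1/2581 (N = 1/(2665 + (-72 - 12)) = 1/(2665 - 84) = 1/2581 ≈ 0.00038745)
(4663 + N)/(f(-32) + 2689) = (4663 + 1/2581)/(8 + 2689) = (12035204/2581)/2697 = (12035204/2581)*(1/2697) = 12035204/6960957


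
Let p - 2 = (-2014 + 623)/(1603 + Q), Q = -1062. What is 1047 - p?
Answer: 566736/541 ≈ 1047.6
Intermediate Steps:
p = -309/541 (p = 2 + (-2014 + 623)/(1603 - 1062) = 2 - 1391/541 = -309/541 ≈ -0.57116)
1047 - p = 1047 - 1*(-309/541) = 1047 + 309/541 = 566736/541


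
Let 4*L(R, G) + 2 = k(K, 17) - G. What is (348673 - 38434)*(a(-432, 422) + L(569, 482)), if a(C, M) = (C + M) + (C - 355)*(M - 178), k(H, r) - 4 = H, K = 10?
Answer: -119228260329/2 ≈ -5.9614e+10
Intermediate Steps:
k(H, r) = 4 + H
L(R, G) = 3 - G/4 (L(R, G) = -½ + ((4 + 10) - G)/4 = -½ + (14 - G)/4 = -½ + (7/2 - G/4) = 3 - G/4)
a(C, M) = C + M + (-355 + C)*(-178 + M) (a(C, M) = (C + M) + (-355 + C)*(-178 + M) = C + M + (-355 + C)*(-178 + M))
(348673 - 38434)*(a(-432, 422) + L(569, 482)) = (348673 - 38434)*((63190 - 354*422 - 177*(-432) - 432*422) + (3 - ¼*482)) = 310239*((63190 - 149388 + 76464 - 182304) + (3 - 241/2)) = 310239*(-192038 - 235/2) = 310239*(-384311/2) = -119228260329/2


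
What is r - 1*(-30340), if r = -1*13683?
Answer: 16657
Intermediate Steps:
r = -13683
r - 1*(-30340) = -13683 - 1*(-30340) = -13683 + 30340 = 16657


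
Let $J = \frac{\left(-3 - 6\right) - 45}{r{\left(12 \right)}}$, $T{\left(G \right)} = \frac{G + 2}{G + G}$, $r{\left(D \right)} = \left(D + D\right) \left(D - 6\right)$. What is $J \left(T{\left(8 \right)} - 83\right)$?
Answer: $\frac{1977}{64} \approx 30.891$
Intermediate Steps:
$r{\left(D \right)} = 2 D \left(-6 + D\right)$
$T{\left(G \right)} = \frac{2 + G}{2 G}$
$J = - \frac{3}{8}$ ($J = \frac{\left(-3 - 6\right) - 45}{2 \cdot 12 \left(-6 + 12\right)} = \frac{-9 - 45}{2 \cdot 12 \cdot 6} = - \frac{54}{144} = \left(-54\right) \frac{1}{144} = - \frac{3}{8} \approx -0.375$)
$J \left(T{\left(8 \right)} - 83\right) = - \frac{3 \left(\frac{2 + 8}{2 \cdot 8} - 83\right)}{8} = - \frac{3 \left(\frac{1}{2} \cdot \frac{1}{8} \cdot 10 - 83\right)}{8} = - \frac{3 \left(\frac{5}{8} - 83\right)}{8} = \left(- \frac{3}{8}\right) \left(- \frac{659}{8}\right) = \frac{1977}{64}$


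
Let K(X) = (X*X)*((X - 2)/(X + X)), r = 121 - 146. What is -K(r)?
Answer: -675/2 ≈ -337.50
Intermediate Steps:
r = -25
K(X) = X*(-2 + X)/2 (K(X) = X²*((-2 + X)/((2*X))) = X²*((-2 + X)*(1/(2*X))) = X²*((-2 + X)/(2*X)) = X*(-2 + X)/2)
-K(r) = -(-25)*(-2 - 25)/2 = -(-25)*(-27)/2 = -1*675/2 = -675/2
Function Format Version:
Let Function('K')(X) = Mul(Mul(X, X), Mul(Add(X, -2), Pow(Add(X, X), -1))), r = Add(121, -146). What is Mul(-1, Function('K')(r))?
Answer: Rational(-675, 2) ≈ -337.50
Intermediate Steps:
r = -25
Function('K')(X) = Mul(Rational(1, 2), X, Add(-2, X)) (Function('K')(X) = Mul(Pow(X, 2), Mul(Add(-2, X), Pow(Mul(2, X), -1))) = Mul(Pow(X, 2), Mul(Add(-2, X), Mul(Rational(1, 2), Pow(X, -1)))) = Mul(Pow(X, 2), Mul(Rational(1, 2), Pow(X, -1), Add(-2, X))) = Mul(Rational(1, 2), X, Add(-2, X)))
Mul(-1, Function('K')(r)) = Mul(-1, Mul(Rational(1, 2), -25, Add(-2, -25))) = Mul(-1, Mul(Rational(1, 2), -25, -27)) = Mul(-1, Rational(675, 2)) = Rational(-675, 2)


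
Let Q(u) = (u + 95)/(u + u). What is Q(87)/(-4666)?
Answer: -91/405942 ≈ -0.00022417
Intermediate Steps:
Q(u) = (95 + u)/(2*u) (Q(u) = (95 + u)/((2*u)) = (95 + u)*(1/(2*u)) = (95 + u)/(2*u))
Q(87)/(-4666) = ((1/2)*(95 + 87)/87)/(-4666) = ((1/2)*(1/87)*182)*(-1/4666) = (91/87)*(-1/4666) = -91/405942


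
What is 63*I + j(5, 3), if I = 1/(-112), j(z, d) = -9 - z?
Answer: -233/16 ≈ -14.563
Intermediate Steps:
I = -1/112 ≈ -0.0089286
63*I + j(5, 3) = 63*(-1/112) + (-9 - 1*5) = -9/16 + (-9 - 5) = -9/16 - 14 = -233/16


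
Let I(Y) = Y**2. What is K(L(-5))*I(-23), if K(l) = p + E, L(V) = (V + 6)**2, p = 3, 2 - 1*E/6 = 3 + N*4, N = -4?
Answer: 49197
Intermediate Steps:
E = 90 (E = 12 - 6*(3 - 4*4) = 12 - 6*(3 - 16) = 12 - 6*(-13) = 12 + 78 = 90)
L(V) = (6 + V)**2
K(l) = 93 (K(l) = 3 + 90 = 93)
K(L(-5))*I(-23) = 93*(-23)**2 = 93*529 = 49197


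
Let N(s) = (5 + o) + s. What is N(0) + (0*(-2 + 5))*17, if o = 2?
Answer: 7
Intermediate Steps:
N(s) = 7 + s (N(s) = (5 + 2) + s = 7 + s)
N(0) + (0*(-2 + 5))*17 = (7 + 0) + (0*(-2 + 5))*17 = 7 + (0*3)*17 = 7 + 0*17 = 7 + 0 = 7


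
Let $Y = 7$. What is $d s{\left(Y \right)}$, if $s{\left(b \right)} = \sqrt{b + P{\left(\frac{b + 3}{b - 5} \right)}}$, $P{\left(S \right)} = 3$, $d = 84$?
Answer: $84 \sqrt{10} \approx 265.63$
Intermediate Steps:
$s{\left(b \right)} = \sqrt{3 + b}$ ($s{\left(b \right)} = \sqrt{b + 3} = \sqrt{3 + b}$)
$d s{\left(Y \right)} = 84 \sqrt{3 + 7} = 84 \sqrt{10}$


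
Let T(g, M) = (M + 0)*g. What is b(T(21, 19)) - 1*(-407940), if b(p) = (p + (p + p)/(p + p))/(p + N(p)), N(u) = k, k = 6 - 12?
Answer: 160320820/393 ≈ 4.0794e+5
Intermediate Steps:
k = -6
N(u) = -6
T(g, M) = M*g
b(p) = (1 + p)/(-6 + p) (b(p) = (p + (p + p)/(p + p))/(p - 6) = (p + (2*p)/((2*p)))/(-6 + p) = (p + (2*p)*(1/(2*p)))/(-6 + p) = (p + 1)/(-6 + p) = (1 + p)/(-6 + p))
b(T(21, 19)) - 1*(-407940) = (1 + 19*21)/(-6 + 19*21) - 1*(-407940) = (1 + 399)/(-6 + 399) + 407940 = 400/393 + 407940 = 160320820/393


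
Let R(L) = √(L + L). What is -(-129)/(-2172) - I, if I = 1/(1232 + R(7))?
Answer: -4725557/78492460 + √14/1517810 ≈ -0.060202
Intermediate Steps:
R(L) = √2*√L (R(L) = √(2*L) = √2*√L)
I = 1/(1232 + √14) (I = 1/(1232 + √2*√7) = 1/(1232 + √14) ≈ 0.00080923)
-(-129)/(-2172) - I = -(-129)/(-2172) - (88/108415 - √14/1517810) = -(-129)*(-1)/2172 + (-88/108415 + √14/1517810) = -1*43/724 + (-88/108415 + √14/1517810) = -43/724 + (-88/108415 + √14/1517810) = -4725557/78492460 + √14/1517810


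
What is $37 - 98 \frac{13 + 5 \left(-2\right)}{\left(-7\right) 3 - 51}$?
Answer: $\frac{493}{12} \approx 41.083$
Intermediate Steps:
$37 - 98 \frac{13 + 5 \left(-2\right)}{\left(-7\right) 3 - 51} = 37 - 98 \frac{13 - 10}{-21 - 51} = 37 - 98 \frac{3}{-72} = 37 - 98 \cdot 3 \left(- \frac{1}{72}\right) = 37 - - \frac{49}{12} = 37 + \frac{49}{12} = \frac{493}{12}$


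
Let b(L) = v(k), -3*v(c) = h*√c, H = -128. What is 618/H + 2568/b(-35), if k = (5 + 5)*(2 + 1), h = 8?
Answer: -309/64 - 321*√30/10 ≈ -180.65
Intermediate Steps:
k = 30 (k = 10*3 = 30)
v(c) = -8*√c/3
b(L) = -8*√30/3
618/H + 2568/b(-35) = 618/(-128) + 2568/((-8*√30/3)) = 618*(-1/128) + 2568*(-√30/80) = -309/64 - 321*√30/10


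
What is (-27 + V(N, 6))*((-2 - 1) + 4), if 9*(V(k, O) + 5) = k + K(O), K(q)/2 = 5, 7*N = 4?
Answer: -1942/63 ≈ -30.825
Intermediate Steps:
N = 4/7 (N = (⅐)*4 = 4/7 ≈ 0.57143)
K(q) = 10 (K(q) = 2*5 = 10)
V(k, O) = -35/9 + k/9 (V(k, O) = -5 + (k + 10)/9 = -5 + (10 + k)/9 = -5 + (10/9 + k/9) = -35/9 + k/9)
(-27 + V(N, 6))*((-2 - 1) + 4) = (-27 + (-35/9 + (⅑)*(4/7)))*((-2 - 1) + 4) = (-27 + (-35/9 + 4/63))*(-3 + 4) = (-27 - 241/63)*1 = -1942/63*1 = -1942/63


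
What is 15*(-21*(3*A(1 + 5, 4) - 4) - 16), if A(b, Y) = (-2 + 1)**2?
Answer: 75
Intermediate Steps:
A(b, Y) = 1 (A(b, Y) = (-1)**2 = 1)
15*(-21*(3*A(1 + 5, 4) - 4) - 16) = 15*(-21*(3*1 - 4) - 16) = 15*(-21*(3 - 4) - 16) = 15*(-21*(-1) - 16) = 15*(21 - 16) = 15*5 = 75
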